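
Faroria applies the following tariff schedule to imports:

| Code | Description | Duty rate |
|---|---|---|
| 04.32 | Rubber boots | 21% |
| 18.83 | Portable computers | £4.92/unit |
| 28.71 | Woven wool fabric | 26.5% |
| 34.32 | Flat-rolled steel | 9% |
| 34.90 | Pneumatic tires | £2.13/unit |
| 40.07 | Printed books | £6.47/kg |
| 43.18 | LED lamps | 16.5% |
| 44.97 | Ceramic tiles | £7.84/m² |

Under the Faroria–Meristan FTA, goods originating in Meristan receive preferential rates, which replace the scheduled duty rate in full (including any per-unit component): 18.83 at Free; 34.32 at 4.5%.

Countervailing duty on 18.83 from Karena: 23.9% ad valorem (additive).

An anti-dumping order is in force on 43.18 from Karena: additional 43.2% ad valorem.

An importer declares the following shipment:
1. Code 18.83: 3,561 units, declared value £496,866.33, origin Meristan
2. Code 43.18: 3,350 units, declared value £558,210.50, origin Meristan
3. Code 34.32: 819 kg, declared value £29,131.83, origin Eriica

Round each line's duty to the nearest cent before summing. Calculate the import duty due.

£94,726.59

Line 1 (18.83, Meristan, 3,561 units, £496,866.33):
Base rate for 18.83 is £4.92/unit.
Origin Meristan qualifies under the Faroria–Meristan agreement and 18.83 is covered: preferential rate Free applies instead.
The additional-duty order on 18.83 targets Karena, not Meristan; it does not apply.
Duty = £496,866.33 × 0% = £0.00.
Line 2 (43.18, Meristan, 3,350 units, £558,210.50):
Base rate for 43.18 is 16.5%.
Origin Meristan is the FTA partner but 43.18 is not on the preference list; base rate stands.
The additional-duty order on 43.18 targets Karena, not Meristan; it does not apply.
Duty = £558,210.50 × 16.5% = £92,104.73.
Line 3 (34.32, Eriica, 819 kg, £29,131.83):
Base rate for 34.32 is 9%.
34.32 has an FTA preferential rate, but origin Eriica is not Meristan; base rate stands.
Duty = £29,131.83 × 9% = £2,621.86.
Total = £0.00 + £92,104.73 + £2,621.86 = £94,726.59.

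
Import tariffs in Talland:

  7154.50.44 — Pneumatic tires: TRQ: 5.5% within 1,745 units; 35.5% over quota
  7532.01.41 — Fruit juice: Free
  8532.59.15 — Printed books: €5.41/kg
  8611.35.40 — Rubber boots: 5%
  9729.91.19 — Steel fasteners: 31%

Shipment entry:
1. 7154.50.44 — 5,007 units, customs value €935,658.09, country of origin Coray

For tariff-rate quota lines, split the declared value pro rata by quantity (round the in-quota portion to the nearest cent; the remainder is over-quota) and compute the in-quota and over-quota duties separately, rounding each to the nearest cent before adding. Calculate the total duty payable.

€234,332.18

Line 1 (7154.50.44, Coray, 5,007 units, €935,658.09):
Code 7154.50.44 is under a tariff-rate quota (threshold 1,745 units). In-quota: 1,745 units at 5.5%; over-quota: 3,262 units at 35.5%.
Pro-rata value split: in-quota = €935,658.09 × 1,745/5,007 = €326,088.15; over-quota = €935,658.09 − €326,088.15 = €609,569.94.
In-quota duty = €326,088.15 × 5.5% = €17,934.85. Over-quota duty = €609,569.94 × 35.5% = €216,397.33.
Line duty = €17,934.85 + €216,397.33 = €234,332.18.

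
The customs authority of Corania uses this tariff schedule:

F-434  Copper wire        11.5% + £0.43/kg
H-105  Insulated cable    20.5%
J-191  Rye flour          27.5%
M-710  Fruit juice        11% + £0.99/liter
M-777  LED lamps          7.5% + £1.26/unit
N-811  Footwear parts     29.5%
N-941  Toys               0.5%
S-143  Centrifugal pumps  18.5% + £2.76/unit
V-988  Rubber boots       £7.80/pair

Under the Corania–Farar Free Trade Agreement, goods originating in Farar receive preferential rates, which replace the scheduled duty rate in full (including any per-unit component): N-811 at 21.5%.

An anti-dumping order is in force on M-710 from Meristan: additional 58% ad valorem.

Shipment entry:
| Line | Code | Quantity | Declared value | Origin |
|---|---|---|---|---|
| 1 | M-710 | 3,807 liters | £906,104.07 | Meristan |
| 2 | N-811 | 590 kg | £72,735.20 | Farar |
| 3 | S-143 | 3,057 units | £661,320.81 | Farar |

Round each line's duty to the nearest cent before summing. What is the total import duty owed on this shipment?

Line 1 (M-710, Meristan, 3,807 liters, £906,104.07):
Base rate for M-710 is 11% + £0.99/liter.
Additional duty on M-710 from Meristan: +58%. Applied ad valorem rate: 11% + 58% = 69%.
Duty = £906,104.07 × 69% + 3,807 × £0.99 = £628,980.74.
Line 2 (N-811, Farar, 590 kg, £72,735.20):
Base rate for N-811 is 29.5%.
Origin Farar qualifies under the Corania–Farar agreement and N-811 is covered: preferential rate 21.5% applies instead.
Duty = £72,735.20 × 21.5% = £15,638.07.
Line 3 (S-143, Farar, 3,057 units, £661,320.81):
Base rate for S-143 is 18.5% + £2.76/unit.
Origin Farar is the FTA partner but S-143 is not on the preference list; base rate stands.
Duty = £661,320.81 × 18.5% + 3,057 × £2.76 = £130,781.67.
Total = £628,980.74 + £15,638.07 + £130,781.67 = £775,400.48.

£775,400.48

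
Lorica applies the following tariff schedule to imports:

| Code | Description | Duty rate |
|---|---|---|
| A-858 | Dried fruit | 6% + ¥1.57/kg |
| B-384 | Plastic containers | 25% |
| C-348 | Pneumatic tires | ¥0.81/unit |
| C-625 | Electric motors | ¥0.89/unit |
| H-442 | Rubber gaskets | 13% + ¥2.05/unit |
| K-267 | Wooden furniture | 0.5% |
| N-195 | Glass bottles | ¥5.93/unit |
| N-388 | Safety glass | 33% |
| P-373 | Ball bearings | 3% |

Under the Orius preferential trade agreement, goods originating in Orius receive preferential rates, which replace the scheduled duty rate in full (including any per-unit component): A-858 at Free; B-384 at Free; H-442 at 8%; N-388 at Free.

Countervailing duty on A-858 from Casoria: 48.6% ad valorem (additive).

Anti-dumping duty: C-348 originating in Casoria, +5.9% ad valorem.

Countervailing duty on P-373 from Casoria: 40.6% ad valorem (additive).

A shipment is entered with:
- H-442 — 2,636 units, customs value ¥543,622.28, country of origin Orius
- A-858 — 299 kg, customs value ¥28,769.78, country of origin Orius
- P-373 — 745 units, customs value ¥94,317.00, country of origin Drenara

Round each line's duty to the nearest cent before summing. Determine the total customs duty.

¥46,319.29

Line 1 (H-442, Orius, 2,636 units, ¥543,622.28):
Base rate for H-442 is 13% + ¥2.05/unit.
Origin Orius qualifies under the Lorica–Orius agreement and H-442 is covered: preferential rate 8% applies instead.
Duty = ¥543,622.28 × 8% = ¥43,489.78.
Line 2 (A-858, Orius, 299 kg, ¥28,769.78):
Base rate for A-858 is 6% + ¥1.57/kg.
Origin Orius qualifies under the Lorica–Orius agreement and A-858 is covered: preferential rate Free applies instead.
The additional-duty order on A-858 targets Casoria, not Orius; it does not apply.
Duty = ¥28,769.78 × 0% = ¥0.00.
Line 3 (P-373, Drenara, 745 units, ¥94,317.00):
Base rate for P-373 is 3%.
The additional-duty order on P-373 targets Casoria, not Drenara; it does not apply.
Duty = ¥94,317.00 × 3% = ¥2,829.51.
Total = ¥43,489.78 + ¥0.00 + ¥2,829.51 = ¥46,319.29.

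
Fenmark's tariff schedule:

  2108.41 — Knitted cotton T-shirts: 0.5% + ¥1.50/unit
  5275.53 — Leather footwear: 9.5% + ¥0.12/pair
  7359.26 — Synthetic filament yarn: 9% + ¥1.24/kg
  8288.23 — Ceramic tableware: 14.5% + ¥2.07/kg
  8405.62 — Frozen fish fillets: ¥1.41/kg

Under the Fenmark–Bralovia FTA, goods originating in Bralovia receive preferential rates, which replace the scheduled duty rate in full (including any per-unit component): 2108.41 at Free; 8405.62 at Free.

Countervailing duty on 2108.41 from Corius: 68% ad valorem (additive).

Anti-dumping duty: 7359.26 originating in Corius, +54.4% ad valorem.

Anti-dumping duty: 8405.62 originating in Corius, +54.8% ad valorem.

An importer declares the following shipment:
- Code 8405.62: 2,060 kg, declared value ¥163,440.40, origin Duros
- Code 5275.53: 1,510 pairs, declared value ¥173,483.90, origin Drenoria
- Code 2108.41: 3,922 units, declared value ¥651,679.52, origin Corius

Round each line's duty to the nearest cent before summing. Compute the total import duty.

Line 1 (8405.62, Duros, 2,060 kg, ¥163,440.40):
Base rate for 8405.62 is ¥1.41/kg.
8405.62 has an FTA preferential rate, but origin Duros is not Bralovia; base rate stands.
The additional-duty order on 8405.62 targets Corius, not Duros; it does not apply.
Duty = 2,060 × ¥1.41 = ¥2,904.60.
Line 2 (5275.53, Drenoria, 1,510 pairs, ¥173,483.90):
Base rate for 5275.53 is 9.5% + ¥0.12/pair.
Duty = ¥173,483.90 × 9.5% + 1,510 × ¥0.12 = ¥16,662.17.
Line 3 (2108.41, Corius, 3,922 units, ¥651,679.52):
Base rate for 2108.41 is 0.5% + ¥1.50/unit.
2108.41 has an FTA preferential rate, but origin Corius is not Bralovia; base rate stands.
Additional duty on 2108.41 from Corius: +68%. Applied ad valorem rate: 0.5% + 68% = 68.5%.
Duty = ¥651,679.52 × 68.5% + 3,922 × ¥1.50 = ¥452,283.47.
Total = ¥2,904.60 + ¥16,662.17 + ¥452,283.47 = ¥471,850.24.

¥471,850.24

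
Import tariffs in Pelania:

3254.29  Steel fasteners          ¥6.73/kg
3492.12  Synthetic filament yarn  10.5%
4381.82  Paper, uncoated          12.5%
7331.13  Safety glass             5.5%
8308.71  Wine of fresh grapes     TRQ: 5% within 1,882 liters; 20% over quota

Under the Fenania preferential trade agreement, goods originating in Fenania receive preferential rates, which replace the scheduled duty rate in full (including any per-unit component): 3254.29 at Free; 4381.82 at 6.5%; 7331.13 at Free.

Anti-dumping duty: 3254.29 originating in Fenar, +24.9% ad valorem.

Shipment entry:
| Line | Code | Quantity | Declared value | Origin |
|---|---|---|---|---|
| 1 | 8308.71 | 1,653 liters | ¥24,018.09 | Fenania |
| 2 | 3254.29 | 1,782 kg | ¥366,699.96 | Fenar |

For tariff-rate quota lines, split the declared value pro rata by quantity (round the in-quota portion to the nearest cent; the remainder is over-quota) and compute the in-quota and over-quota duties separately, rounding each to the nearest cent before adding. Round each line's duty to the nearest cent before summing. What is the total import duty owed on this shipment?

Line 1 (8308.71, Fenania, 1,653 liters, ¥24,018.09):
Code 8308.71 is under a tariff-rate quota (threshold 1,882 liters). Quantity 1,653 liters is within the quota, so the in-quota rate 5% applies to the full value.
Duty = ¥24,018.09 × 5% = ¥1,200.90.
Line 2 (3254.29, Fenar, 1,782 kg, ¥366,699.96):
Base rate for 3254.29 is ¥6.73/kg.
3254.29 has an FTA preferential rate, but origin Fenar is not Fenania; base rate stands.
Additional duty on 3254.29 from Fenar: +24.9% ad valorem. Applied ad valorem rate = 24.9%.
Duty = ¥366,699.96 × 24.9% + 1,782 × ¥6.73 = ¥103,301.15.
Total = ¥1,200.90 + ¥103,301.15 = ¥104,502.05.

¥104,502.05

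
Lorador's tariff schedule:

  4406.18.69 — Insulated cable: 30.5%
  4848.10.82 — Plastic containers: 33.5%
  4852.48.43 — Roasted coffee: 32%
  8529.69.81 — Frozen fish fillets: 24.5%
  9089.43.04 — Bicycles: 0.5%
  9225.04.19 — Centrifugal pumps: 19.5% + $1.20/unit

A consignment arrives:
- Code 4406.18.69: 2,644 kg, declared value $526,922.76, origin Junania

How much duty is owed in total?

$160,711.44

Line 1 (4406.18.69, Junania, 2,644 kg, $526,922.76):
Base rate for 4406.18.69 is 30.5%.
Duty = $526,922.76 × 30.5% = $160,711.44.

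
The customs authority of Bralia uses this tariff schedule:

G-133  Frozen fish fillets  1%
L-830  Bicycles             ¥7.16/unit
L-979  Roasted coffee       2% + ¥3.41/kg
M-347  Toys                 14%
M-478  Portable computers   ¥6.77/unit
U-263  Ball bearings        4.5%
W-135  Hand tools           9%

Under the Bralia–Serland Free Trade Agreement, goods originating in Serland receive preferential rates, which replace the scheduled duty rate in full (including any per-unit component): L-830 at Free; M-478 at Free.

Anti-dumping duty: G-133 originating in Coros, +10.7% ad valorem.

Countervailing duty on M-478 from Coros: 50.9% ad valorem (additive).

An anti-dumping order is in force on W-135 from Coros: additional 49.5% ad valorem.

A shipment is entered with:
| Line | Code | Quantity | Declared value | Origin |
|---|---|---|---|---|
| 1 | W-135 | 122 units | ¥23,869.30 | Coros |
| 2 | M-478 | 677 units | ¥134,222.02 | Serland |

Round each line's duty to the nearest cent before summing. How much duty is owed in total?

Line 1 (W-135, Coros, 122 units, ¥23,869.30):
Base rate for W-135 is 9%.
Additional duty on W-135 from Coros: +49.5%. Applied ad valorem rate: 9% + 49.5% = 58.5%.
Duty = ¥23,869.30 × 58.5% = ¥13,963.54.
Line 2 (M-478, Serland, 677 units, ¥134,222.02):
Base rate for M-478 is ¥6.77/unit.
Origin Serland qualifies under the Bralia–Serland agreement and M-478 is covered: preferential rate Free applies instead.
The additional-duty order on M-478 targets Coros, not Serland; it does not apply.
Duty = ¥134,222.02 × 0% = ¥0.00.
Total = ¥13,963.54 + ¥0.00 = ¥13,963.54.

¥13,963.54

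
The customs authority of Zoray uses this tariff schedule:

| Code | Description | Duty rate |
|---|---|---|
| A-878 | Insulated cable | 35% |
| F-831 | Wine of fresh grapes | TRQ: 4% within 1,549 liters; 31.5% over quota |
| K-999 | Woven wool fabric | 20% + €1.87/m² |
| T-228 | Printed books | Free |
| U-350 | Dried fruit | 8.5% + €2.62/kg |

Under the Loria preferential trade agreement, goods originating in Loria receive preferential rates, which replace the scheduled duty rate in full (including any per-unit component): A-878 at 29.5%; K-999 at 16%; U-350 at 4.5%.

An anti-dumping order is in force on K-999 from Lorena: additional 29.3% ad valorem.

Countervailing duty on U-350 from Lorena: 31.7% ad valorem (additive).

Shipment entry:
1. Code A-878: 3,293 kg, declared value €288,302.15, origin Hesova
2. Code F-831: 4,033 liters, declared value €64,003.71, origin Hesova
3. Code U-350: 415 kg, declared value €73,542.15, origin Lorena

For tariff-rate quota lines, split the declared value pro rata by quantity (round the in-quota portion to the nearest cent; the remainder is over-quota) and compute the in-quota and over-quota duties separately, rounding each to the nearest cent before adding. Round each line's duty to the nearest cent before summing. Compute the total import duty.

€144,957.94

Line 1 (A-878, Hesova, 3,293 kg, €288,302.15):
Base rate for A-878 is 35%.
A-878 has an FTA preferential rate, but origin Hesova is not Loria; base rate stands.
Duty = €288,302.15 × 35% = €100,905.75.
Line 2 (F-831, Hesova, 4,033 liters, €64,003.71):
Code F-831 is under a tariff-rate quota (threshold 1,549 liters). In-quota: 1,549 liters at 4%; over-quota: 2,484 liters at 31.5%.
Pro-rata value split: in-quota = €64,003.71 × 1,549/4,033 = €24,582.63; over-quota = €64,003.71 − €24,582.63 = €39,421.08.
In-quota duty = €24,582.63 × 4% = €983.31. Over-quota duty = €39,421.08 × 31.5% = €12,417.64.
Line duty = €983.31 + €12,417.64 = €13,400.95.
Line 3 (U-350, Lorena, 415 kg, €73,542.15):
Base rate for U-350 is 8.5% + €2.62/kg.
U-350 has an FTA preferential rate, but origin Lorena is not Loria; base rate stands.
Additional duty on U-350 from Lorena: +31.7%. Applied ad valorem rate: 8.5% + 31.7% = 40.2%.
Duty = €73,542.15 × 40.2% + 415 × €2.62 = €30,651.24.
Total = €100,905.75 + €13,400.95 + €30,651.24 = €144,957.94.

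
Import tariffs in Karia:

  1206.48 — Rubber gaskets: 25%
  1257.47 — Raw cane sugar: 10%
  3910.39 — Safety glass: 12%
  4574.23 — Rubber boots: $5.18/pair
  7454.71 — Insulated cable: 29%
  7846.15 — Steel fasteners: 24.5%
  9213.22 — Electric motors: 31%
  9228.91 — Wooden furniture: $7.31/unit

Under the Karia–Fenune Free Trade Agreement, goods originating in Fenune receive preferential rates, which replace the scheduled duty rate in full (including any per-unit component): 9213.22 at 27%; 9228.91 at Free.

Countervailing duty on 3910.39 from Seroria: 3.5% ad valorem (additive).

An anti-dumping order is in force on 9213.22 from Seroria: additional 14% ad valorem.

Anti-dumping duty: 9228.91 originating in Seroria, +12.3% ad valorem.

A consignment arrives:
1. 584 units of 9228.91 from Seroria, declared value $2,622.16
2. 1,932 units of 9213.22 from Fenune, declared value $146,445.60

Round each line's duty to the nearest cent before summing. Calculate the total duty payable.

Line 1 (9228.91, Seroria, 584 units, $2,622.16):
Base rate for 9228.91 is $7.31/unit.
9228.91 has an FTA preferential rate, but origin Seroria is not Fenune; base rate stands.
Additional duty on 9228.91 from Seroria: +12.3% ad valorem. Applied ad valorem rate = 12.3%.
Duty = $2,622.16 × 12.3% + 584 × $7.31 = $4,591.57.
Line 2 (9213.22, Fenune, 1,932 units, $146,445.60):
Base rate for 9213.22 is 31%.
Origin Fenune qualifies under the Karia–Fenune agreement and 9213.22 is covered: preferential rate 27% applies instead.
The additional-duty order on 9213.22 targets Seroria, not Fenune; it does not apply.
Duty = $146,445.60 × 27% = $39,540.31.
Total = $4,591.57 + $39,540.31 = $44,131.88.

$44,131.88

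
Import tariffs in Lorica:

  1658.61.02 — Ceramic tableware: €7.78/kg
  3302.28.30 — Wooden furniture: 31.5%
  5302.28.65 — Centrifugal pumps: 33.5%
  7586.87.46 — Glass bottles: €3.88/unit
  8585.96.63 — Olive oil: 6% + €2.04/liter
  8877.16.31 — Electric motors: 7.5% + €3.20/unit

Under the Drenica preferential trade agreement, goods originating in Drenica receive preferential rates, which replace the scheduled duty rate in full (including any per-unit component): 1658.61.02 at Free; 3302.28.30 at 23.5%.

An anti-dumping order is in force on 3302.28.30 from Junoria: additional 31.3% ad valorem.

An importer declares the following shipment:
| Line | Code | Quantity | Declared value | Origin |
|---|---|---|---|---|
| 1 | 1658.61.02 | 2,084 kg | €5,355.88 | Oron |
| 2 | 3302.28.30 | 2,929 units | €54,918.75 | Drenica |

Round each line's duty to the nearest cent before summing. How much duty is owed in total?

Line 1 (1658.61.02, Oron, 2,084 kg, €5,355.88):
Base rate for 1658.61.02 is €7.78/kg.
1658.61.02 has an FTA preferential rate, but origin Oron is not Drenica; base rate stands.
Duty = 2,084 × €7.78 = €16,213.52.
Line 2 (3302.28.30, Drenica, 2,929 units, €54,918.75):
Base rate for 3302.28.30 is 31.5%.
Origin Drenica qualifies under the Lorica–Drenica agreement and 3302.28.30 is covered: preferential rate 23.5% applies instead.
The additional-duty order on 3302.28.30 targets Junoria, not Drenica; it does not apply.
Duty = €54,918.75 × 23.5% = €12,905.91.
Total = €16,213.52 + €12,905.91 = €29,119.43.

€29,119.43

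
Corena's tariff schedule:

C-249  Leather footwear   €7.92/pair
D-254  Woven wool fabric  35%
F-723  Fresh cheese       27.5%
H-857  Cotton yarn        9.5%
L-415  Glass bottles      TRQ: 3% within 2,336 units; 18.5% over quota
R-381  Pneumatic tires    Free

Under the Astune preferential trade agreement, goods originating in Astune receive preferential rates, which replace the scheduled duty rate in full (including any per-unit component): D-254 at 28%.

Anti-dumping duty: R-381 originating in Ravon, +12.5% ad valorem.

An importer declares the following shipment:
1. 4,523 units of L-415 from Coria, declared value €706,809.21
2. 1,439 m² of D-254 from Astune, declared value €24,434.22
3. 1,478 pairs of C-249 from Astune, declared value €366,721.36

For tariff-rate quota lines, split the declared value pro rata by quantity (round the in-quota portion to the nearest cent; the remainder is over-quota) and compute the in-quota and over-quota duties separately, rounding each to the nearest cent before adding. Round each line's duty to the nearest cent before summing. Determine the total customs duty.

€92,724.80

Line 1 (L-415, Coria, 4,523 units, €706,809.21):
Code L-415 is under a tariff-rate quota (threshold 2,336 units). In-quota: 2,336 units at 3%; over-quota: 2,187 units at 18.5%.
Pro-rata value split: in-quota = €706,809.21 × 2,336/4,523 = €365,046.72; over-quota = €706,809.21 − €365,046.72 = €341,762.49.
In-quota duty = €365,046.72 × 3% = €10,951.40. Over-quota duty = €341,762.49 × 18.5% = €63,226.06.
Line duty = €10,951.40 + €63,226.06 = €74,177.46.
Line 2 (D-254, Astune, 1,439 m², €24,434.22):
Base rate for D-254 is 35%.
Origin Astune qualifies under the Corena–Astune agreement and D-254 is covered: preferential rate 28% applies instead.
Duty = €24,434.22 × 28% = €6,841.58.
Line 3 (C-249, Astune, 1,478 pairs, €366,721.36):
Base rate for C-249 is €7.92/pair.
Origin Astune is the FTA partner but C-249 is not on the preference list; base rate stands.
Duty = 1,478 × €7.92 = €11,705.76.
Total = €74,177.46 + €6,841.58 + €11,705.76 = €92,724.80.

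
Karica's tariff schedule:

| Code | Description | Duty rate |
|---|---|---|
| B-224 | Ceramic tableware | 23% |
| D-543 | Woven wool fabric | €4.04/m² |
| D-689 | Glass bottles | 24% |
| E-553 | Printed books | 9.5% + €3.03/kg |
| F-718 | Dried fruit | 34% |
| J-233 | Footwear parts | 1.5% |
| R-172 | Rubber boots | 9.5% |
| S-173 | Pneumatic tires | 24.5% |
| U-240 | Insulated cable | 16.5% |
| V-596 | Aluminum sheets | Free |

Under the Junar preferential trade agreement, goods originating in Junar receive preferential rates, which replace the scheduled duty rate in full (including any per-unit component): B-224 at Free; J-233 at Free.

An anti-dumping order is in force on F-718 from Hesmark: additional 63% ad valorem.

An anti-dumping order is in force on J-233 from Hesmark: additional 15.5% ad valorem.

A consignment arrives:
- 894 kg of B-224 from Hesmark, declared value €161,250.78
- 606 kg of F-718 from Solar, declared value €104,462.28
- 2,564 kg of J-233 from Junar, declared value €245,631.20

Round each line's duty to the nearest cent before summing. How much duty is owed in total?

Line 1 (B-224, Hesmark, 894 kg, €161,250.78):
Base rate for B-224 is 23%.
B-224 has an FTA preferential rate, but origin Hesmark is not Junar; base rate stands.
Duty = €161,250.78 × 23% = €37,087.68.
Line 2 (F-718, Solar, 606 kg, €104,462.28):
Base rate for F-718 is 34%.
The additional-duty order on F-718 targets Hesmark, not Solar; it does not apply.
Duty = €104,462.28 × 34% = €35,517.18.
Line 3 (J-233, Junar, 2,564 kg, €245,631.20):
Base rate for J-233 is 1.5%.
Origin Junar qualifies under the Karica–Junar agreement and J-233 is covered: preferential rate Free applies instead.
The additional-duty order on J-233 targets Hesmark, not Junar; it does not apply.
Duty = €245,631.20 × 0% = €0.00.
Total = €37,087.68 + €35,517.18 + €0.00 = €72,604.86.

€72,604.86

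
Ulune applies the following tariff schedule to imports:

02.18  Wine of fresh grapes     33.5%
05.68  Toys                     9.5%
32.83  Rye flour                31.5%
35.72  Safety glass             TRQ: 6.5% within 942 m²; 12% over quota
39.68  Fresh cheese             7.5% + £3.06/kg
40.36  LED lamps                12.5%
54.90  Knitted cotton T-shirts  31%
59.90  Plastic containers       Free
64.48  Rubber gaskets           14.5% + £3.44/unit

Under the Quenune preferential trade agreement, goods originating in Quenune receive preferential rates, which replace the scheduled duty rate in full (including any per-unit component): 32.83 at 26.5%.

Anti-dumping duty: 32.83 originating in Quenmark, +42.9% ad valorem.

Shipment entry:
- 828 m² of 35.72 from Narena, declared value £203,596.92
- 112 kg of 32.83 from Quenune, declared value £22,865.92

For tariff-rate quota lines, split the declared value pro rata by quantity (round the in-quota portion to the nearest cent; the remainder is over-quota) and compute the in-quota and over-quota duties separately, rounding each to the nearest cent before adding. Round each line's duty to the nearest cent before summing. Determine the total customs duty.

£19,293.27

Line 1 (35.72, Narena, 828 m², £203,596.92):
Code 35.72 is under a tariff-rate quota (threshold 942 m²). Quantity 828 m² is within the quota, so the in-quota rate 6.5% applies to the full value.
Duty = £203,596.92 × 6.5% = £13,233.80.
Line 2 (32.83, Quenune, 112 kg, £22,865.92):
Base rate for 32.83 is 31.5%.
Origin Quenune qualifies under the Ulune–Quenune agreement and 32.83 is covered: preferential rate 26.5% applies instead.
The additional-duty order on 32.83 targets Quenmark, not Quenune; it does not apply.
Duty = £22,865.92 × 26.5% = £6,059.47.
Total = £13,233.80 + £6,059.47 = £19,293.27.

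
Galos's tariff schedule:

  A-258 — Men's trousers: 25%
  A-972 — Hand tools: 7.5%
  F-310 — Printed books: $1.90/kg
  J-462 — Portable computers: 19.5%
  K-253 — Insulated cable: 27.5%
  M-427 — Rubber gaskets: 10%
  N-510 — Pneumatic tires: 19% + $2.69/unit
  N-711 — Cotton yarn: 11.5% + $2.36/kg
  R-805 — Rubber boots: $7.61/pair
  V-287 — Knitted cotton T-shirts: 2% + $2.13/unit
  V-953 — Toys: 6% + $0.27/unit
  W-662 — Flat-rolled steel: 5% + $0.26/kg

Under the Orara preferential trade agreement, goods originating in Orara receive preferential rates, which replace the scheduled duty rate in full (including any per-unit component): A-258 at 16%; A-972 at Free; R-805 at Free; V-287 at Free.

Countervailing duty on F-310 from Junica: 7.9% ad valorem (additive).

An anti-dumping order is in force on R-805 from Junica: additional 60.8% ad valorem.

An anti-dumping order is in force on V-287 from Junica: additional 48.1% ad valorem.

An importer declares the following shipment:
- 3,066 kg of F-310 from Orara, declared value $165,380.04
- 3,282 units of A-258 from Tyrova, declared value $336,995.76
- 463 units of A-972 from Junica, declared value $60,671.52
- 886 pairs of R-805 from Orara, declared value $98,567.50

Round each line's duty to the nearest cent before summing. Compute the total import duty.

$94,624.70

Line 1 (F-310, Orara, 3,066 kg, $165,380.04):
Base rate for F-310 is $1.90/kg.
Origin Orara is the FTA partner but F-310 is not on the preference list; base rate stands.
The additional-duty order on F-310 targets Junica, not Orara; it does not apply.
Duty = 3,066 × $1.90 = $5,825.40.
Line 2 (A-258, Tyrova, 3,282 units, $336,995.76):
Base rate for A-258 is 25%.
A-258 has an FTA preferential rate, but origin Tyrova is not Orara; base rate stands.
Duty = $336,995.76 × 25% = $84,248.94.
Line 3 (A-972, Junica, 463 units, $60,671.52):
Base rate for A-972 is 7.5%.
A-972 has an FTA preferential rate, but origin Junica is not Orara; base rate stands.
Duty = $60,671.52 × 7.5% = $4,550.36.
Line 4 (R-805, Orara, 886 pairs, $98,567.50):
Base rate for R-805 is $7.61/pair.
Origin Orara qualifies under the Galos–Orara agreement and R-805 is covered: preferential rate Free applies instead.
The additional-duty order on R-805 targets Junica, not Orara; it does not apply.
Duty = $98,567.50 × 0% = $0.00.
Total = $5,825.40 + $84,248.94 + $4,550.36 + $0.00 = $94,624.70.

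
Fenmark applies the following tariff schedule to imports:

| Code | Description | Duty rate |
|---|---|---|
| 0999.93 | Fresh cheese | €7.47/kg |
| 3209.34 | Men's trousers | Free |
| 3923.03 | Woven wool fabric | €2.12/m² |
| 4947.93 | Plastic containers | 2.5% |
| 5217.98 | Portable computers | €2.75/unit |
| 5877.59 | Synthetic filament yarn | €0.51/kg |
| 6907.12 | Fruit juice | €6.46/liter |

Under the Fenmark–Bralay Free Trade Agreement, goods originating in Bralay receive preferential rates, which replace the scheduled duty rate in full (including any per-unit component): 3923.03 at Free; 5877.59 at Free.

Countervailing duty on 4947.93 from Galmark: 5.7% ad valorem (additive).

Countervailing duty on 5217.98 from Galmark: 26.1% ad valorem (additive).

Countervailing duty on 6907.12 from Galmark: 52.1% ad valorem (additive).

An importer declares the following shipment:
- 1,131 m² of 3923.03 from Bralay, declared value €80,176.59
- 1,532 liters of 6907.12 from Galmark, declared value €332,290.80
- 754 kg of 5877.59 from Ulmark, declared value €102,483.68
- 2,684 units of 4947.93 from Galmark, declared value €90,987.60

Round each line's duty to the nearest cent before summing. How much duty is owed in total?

€190,865.75

Line 1 (3923.03, Bralay, 1,131 m², €80,176.59):
Base rate for 3923.03 is €2.12/m².
Origin Bralay qualifies under the Fenmark–Bralay agreement and 3923.03 is covered: preferential rate Free applies instead.
Duty = €80,176.59 × 0% = €0.00.
Line 2 (6907.12, Galmark, 1,532 liters, €332,290.80):
Base rate for 6907.12 is €6.46/liter.
Additional duty on 6907.12 from Galmark: +52.1% ad valorem. Applied ad valorem rate = 52.1%.
Duty = €332,290.80 × 52.1% + 1,532 × €6.46 = €183,020.23.
Line 3 (5877.59, Ulmark, 754 kg, €102,483.68):
Base rate for 5877.59 is €0.51/kg.
5877.59 has an FTA preferential rate, but origin Ulmark is not Bralay; base rate stands.
Duty = 754 × €0.51 = €384.54.
Line 4 (4947.93, Galmark, 2,684 units, €90,987.60):
Base rate for 4947.93 is 2.5%.
Additional duty on 4947.93 from Galmark: +5.7%. Applied ad valorem rate: 2.5% + 5.7% = 8.2%.
Duty = €90,987.60 × 8.2% = €7,460.98.
Total = €0.00 + €183,020.23 + €384.54 + €7,460.98 = €190,865.75.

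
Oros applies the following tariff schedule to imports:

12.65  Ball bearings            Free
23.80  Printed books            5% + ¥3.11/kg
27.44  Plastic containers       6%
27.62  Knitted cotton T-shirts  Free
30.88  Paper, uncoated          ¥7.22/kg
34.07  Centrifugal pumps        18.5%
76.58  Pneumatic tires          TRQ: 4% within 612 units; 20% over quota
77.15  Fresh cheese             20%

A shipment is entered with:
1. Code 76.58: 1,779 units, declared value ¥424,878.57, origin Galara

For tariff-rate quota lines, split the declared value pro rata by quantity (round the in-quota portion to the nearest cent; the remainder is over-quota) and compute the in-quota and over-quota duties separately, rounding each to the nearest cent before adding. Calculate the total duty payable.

Line 1 (76.58, Galara, 1,779 units, ¥424,878.57):
Code 76.58 is under a tariff-rate quota (threshold 612 units). In-quota: 612 units at 4%; over-quota: 1,167 units at 20%.
Pro-rata value split: in-quota = ¥424,878.57 × 612/1,779 = ¥146,163.96; over-quota = ¥424,878.57 − ¥146,163.96 = ¥278,714.61.
In-quota duty = ¥146,163.96 × 4% = ¥5,846.56. Over-quota duty = ¥278,714.61 × 20% = ¥55,742.92.
Line duty = ¥5,846.56 + ¥55,742.92 = ¥61,589.48.

¥61,589.48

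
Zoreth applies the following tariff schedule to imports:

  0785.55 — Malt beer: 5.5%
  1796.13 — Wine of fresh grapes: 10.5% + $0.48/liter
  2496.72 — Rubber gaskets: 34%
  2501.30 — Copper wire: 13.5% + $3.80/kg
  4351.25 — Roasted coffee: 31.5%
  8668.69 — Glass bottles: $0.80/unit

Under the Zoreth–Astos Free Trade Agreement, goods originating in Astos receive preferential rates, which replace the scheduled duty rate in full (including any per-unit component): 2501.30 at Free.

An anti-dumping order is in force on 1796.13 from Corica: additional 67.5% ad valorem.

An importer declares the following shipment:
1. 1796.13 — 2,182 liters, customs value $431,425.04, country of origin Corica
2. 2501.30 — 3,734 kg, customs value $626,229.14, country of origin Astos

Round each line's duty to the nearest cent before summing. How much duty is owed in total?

$337,558.89

Line 1 (1796.13, Corica, 2,182 liters, $431,425.04):
Base rate for 1796.13 is 10.5% + $0.48/liter.
Additional duty on 1796.13 from Corica: +67.5%. Applied ad valorem rate: 10.5% + 67.5% = 78%.
Duty = $431,425.04 × 78% + 2,182 × $0.48 = $337,558.89.
Line 2 (2501.30, Astos, 3,734 kg, $626,229.14):
Base rate for 2501.30 is 13.5% + $3.80/kg.
Origin Astos qualifies under the Zoreth–Astos agreement and 2501.30 is covered: preferential rate Free applies instead.
Duty = $626,229.14 × 0% = $0.00.
Total = $337,558.89 + $0.00 = $337,558.89.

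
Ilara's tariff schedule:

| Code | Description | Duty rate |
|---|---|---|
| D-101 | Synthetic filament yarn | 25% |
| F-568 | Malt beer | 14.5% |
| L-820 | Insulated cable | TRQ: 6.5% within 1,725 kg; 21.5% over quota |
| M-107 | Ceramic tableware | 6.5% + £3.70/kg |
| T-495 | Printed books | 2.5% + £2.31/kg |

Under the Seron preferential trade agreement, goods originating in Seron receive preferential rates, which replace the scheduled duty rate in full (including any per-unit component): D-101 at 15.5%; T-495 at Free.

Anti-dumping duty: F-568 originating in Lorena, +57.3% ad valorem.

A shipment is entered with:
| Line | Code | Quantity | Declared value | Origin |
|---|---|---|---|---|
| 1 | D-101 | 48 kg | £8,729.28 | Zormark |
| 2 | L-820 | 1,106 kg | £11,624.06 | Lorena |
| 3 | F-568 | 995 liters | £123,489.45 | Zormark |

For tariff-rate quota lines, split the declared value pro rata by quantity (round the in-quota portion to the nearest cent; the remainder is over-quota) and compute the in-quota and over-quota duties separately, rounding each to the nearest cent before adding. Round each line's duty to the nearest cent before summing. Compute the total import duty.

£20,843.85

Line 1 (D-101, Zormark, 48 kg, £8,729.28):
Base rate for D-101 is 25%.
D-101 has an FTA preferential rate, but origin Zormark is not Seron; base rate stands.
Duty = £8,729.28 × 25% = £2,182.32.
Line 2 (L-820, Lorena, 1,106 kg, £11,624.06):
Code L-820 is under a tariff-rate quota (threshold 1,725 kg). Quantity 1,106 kg is within the quota, so the in-quota rate 6.5% applies to the full value.
Duty = £11,624.06 × 6.5% = £755.56.
Line 3 (F-568, Zormark, 995 liters, £123,489.45):
Base rate for F-568 is 14.5%.
The additional-duty order on F-568 targets Lorena, not Zormark; it does not apply.
Duty = £123,489.45 × 14.5% = £17,905.97.
Total = £2,182.32 + £755.56 + £17,905.97 = £20,843.85.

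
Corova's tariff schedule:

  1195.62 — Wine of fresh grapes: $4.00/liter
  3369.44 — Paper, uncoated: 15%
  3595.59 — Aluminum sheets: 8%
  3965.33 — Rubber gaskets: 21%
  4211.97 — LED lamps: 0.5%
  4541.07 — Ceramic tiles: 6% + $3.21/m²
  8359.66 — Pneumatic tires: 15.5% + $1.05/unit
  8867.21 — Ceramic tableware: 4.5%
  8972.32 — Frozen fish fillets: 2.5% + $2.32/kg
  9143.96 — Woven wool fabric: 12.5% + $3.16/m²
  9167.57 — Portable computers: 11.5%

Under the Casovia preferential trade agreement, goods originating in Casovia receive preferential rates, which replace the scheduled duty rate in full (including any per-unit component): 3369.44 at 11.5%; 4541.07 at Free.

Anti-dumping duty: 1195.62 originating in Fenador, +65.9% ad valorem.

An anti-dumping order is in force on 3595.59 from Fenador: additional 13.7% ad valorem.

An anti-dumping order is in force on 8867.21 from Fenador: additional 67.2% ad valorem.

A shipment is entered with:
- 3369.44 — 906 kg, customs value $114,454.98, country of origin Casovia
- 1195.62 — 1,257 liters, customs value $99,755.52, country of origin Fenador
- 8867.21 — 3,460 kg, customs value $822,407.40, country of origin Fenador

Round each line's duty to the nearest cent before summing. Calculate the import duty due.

Line 1 (3369.44, Casovia, 906 kg, $114,454.98):
Base rate for 3369.44 is 15%.
Origin Casovia qualifies under the Corova–Casovia agreement and 3369.44 is covered: preferential rate 11.5% applies instead.
Duty = $114,454.98 × 11.5% = $13,162.32.
Line 2 (1195.62, Fenador, 1,257 liters, $99,755.52):
Base rate for 1195.62 is $4.00/liter.
Additional duty on 1195.62 from Fenador: +65.9% ad valorem. Applied ad valorem rate = 65.9%.
Duty = $99,755.52 × 65.9% + 1,257 × $4.00 = $70,766.89.
Line 3 (8867.21, Fenador, 3,460 kg, $822,407.40):
Base rate for 8867.21 is 4.5%.
Additional duty on 8867.21 from Fenador: +67.2%. Applied ad valorem rate: 4.5% + 67.2% = 71.7%.
Duty = $822,407.40 × 71.7% = $589,666.11.
Total = $13,162.32 + $70,766.89 + $589,666.11 = $673,595.32.

$673,595.32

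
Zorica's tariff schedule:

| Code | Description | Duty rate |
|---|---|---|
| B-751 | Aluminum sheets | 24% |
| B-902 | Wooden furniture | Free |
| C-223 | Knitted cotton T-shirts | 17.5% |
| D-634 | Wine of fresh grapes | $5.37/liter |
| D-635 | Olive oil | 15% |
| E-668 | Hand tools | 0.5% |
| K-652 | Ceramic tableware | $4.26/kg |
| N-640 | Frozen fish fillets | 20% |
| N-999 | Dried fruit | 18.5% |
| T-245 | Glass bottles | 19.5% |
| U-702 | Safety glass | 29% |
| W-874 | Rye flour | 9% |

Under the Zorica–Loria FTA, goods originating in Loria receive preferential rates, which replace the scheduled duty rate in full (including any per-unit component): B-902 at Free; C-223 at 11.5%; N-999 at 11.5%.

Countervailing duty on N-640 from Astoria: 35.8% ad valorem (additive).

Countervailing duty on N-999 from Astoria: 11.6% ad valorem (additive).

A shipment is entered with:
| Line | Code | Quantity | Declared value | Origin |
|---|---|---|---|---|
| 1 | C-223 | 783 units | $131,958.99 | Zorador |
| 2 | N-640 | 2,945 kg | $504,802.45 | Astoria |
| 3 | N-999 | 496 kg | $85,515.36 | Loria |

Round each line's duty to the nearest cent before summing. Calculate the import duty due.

Line 1 (C-223, Zorador, 783 units, $131,958.99):
Base rate for C-223 is 17.5%.
C-223 has an FTA preferential rate, but origin Zorador is not Loria; base rate stands.
Duty = $131,958.99 × 17.5% = $23,092.82.
Line 2 (N-640, Astoria, 2,945 kg, $504,802.45):
Base rate for N-640 is 20%.
Additional duty on N-640 from Astoria: +35.8%. Applied ad valorem rate: 20% + 35.8% = 55.8%.
Duty = $504,802.45 × 55.8% = $281,679.77.
Line 3 (N-999, Loria, 496 kg, $85,515.36):
Base rate for N-999 is 18.5%.
Origin Loria qualifies under the Zorica–Loria agreement and N-999 is covered: preferential rate 11.5% applies instead.
The additional-duty order on N-999 targets Astoria, not Loria; it does not apply.
Duty = $85,515.36 × 11.5% = $9,834.27.
Total = $23,092.82 + $281,679.77 + $9,834.27 = $314,606.86.

$314,606.86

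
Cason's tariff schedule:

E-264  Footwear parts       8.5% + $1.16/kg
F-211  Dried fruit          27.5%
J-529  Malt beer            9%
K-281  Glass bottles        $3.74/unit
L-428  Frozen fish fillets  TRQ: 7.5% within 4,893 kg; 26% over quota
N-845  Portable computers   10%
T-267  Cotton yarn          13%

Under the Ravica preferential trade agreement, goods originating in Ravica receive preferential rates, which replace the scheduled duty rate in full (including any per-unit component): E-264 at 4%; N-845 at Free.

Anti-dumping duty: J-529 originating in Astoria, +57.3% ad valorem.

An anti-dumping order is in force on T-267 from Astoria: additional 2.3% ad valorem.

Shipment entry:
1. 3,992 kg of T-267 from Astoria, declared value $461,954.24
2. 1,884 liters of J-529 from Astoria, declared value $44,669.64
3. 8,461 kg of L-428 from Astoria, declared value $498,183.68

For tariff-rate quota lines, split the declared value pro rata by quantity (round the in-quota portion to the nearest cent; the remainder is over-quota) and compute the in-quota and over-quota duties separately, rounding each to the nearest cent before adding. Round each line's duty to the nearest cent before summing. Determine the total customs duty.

Line 1 (T-267, Astoria, 3,992 kg, $461,954.24):
Base rate for T-267 is 13%.
Additional duty on T-267 from Astoria: +2.3%. Applied ad valorem rate: 13% + 2.3% = 15.3%.
Duty = $461,954.24 × 15.3% = $70,679.00.
Line 2 (J-529, Astoria, 1,884 liters, $44,669.64):
Base rate for J-529 is 9%.
Additional duty on J-529 from Astoria: +57.3%. Applied ad valorem rate: 9% + 57.3% = 66.3%.
Duty = $44,669.64 × 66.3% = $29,615.97.
Line 3 (L-428, Astoria, 8,461 kg, $498,183.68):
Code L-428 is under a tariff-rate quota (threshold 4,893 kg). In-quota: 4,893 kg at 7.5%; over-quota: 3,568 kg at 26%.
Pro-rata value split: in-quota = $498,183.68 × 4,893/8,461 = $288,099.84; over-quota = $498,183.68 − $288,099.84 = $210,083.84.
In-quota duty = $288,099.84 × 7.5% = $21,607.49. Over-quota duty = $210,083.84 × 26% = $54,621.80.
Line duty = $21,607.49 + $54,621.80 = $76,229.29.
Total = $70,679.00 + $29,615.97 + $76,229.29 = $176,524.26.

$176,524.26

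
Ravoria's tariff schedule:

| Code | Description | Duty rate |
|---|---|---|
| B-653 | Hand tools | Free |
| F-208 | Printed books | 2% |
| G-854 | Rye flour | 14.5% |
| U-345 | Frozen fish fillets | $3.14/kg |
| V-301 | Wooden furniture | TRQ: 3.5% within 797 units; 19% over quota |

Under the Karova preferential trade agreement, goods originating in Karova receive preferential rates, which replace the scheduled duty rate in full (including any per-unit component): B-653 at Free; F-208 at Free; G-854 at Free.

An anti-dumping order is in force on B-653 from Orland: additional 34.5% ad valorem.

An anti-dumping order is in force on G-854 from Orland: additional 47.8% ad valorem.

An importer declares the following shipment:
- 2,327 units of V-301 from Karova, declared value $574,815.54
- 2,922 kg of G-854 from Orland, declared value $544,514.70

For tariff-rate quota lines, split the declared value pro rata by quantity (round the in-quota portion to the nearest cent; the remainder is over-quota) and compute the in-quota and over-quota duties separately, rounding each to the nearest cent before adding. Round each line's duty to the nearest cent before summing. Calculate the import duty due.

Line 1 (V-301, Karova, 2,327 units, $574,815.54):
Code V-301 is under a tariff-rate quota (threshold 797 units). In-quota: 797 units at 3.5%; over-quota: 1,530 units at 19%.
Pro-rata value split: in-quota = $574,815.54 × 797/2,327 = $196,874.94; over-quota = $574,815.54 − $196,874.94 = $377,940.60.
In-quota duty = $196,874.94 × 3.5% = $6,890.62. Over-quota duty = $377,940.60 × 19% = $71,808.71.
Line duty = $6,890.62 + $71,808.71 = $78,699.33.
Line 2 (G-854, Orland, 2,922 kg, $544,514.70):
Base rate for G-854 is 14.5%.
G-854 has an FTA preferential rate, but origin Orland is not Karova; base rate stands.
Additional duty on G-854 from Orland: +47.8%. Applied ad valorem rate: 14.5% + 47.8% = 62.3%.
Duty = $544,514.70 × 62.3% = $339,232.66.
Total = $78,699.33 + $339,232.66 = $417,931.99.

$417,931.99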